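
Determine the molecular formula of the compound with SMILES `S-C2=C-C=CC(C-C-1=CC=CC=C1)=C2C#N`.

C14H11NS

Heavy atoms from the SMILES: 14 C, 1 N, 1 S.
Implicit hydrogens by atom environment:
  8 × C (aromatic): 1 H each → 8
  4 × C (aromatic): no H
  1 × C: 2 H
  1 × C: no H
  1 × N: no H
  1 × S: 1 H
  Total hydrogens = 11.
Molecular formula: C14H11NS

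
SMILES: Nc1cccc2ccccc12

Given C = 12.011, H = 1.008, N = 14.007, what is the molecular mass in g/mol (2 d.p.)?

143.19

Molecular formula: C10H9N.
M = 10×12.011 + 9×1.008 + 1×14.007 = 143.19 g/mol.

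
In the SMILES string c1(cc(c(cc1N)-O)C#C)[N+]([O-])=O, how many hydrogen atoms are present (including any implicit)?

Hydrogens are implicit in SMILES; fill each atom to its normal valence:
  4 × C (aromatic): no H
  2 × C (aromatic): 1 H each → 2
  1 × C: 1 H
  1 × C: no H
  1 × N: 2 H
  1 × N (charge +1): no H
  1 × O: 1 H
  1 × O: no H
  1 × O (charge -1): no H
  Total hydrogens = 6.

6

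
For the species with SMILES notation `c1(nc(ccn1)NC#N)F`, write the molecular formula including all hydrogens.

Heavy atoms from the SMILES: 5 C, 1 F, 4 N.
Implicit hydrogens by atom environment:
  2 × C (aromatic): 1 H each → 2
  2 × C (aromatic): no H
  2 × N (aromatic): no H
  1 × C: no H
  1 × F: no H
  1 × N: 1 H
  1 × N: no H
  Total hydrogens = 3.
Molecular formula: C5H3FN4

C5H3FN4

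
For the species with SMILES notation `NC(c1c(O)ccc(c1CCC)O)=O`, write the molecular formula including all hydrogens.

C10H13NO3

Heavy atoms from the SMILES: 10 C, 1 N, 3 O.
Implicit hydrogens by atom environment:
  4 × C (aromatic): no H
  2 × C: 2 H each → 4
  2 × C (aromatic): 1 H each → 2
  2 × O: 1 H each → 2
  1 × C: 3 H
  1 × C: no H
  1 × N: 2 H
  1 × O: no H
  Total hydrogens = 13.
Molecular formula: C10H13NO3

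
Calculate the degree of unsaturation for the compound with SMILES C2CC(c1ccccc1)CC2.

Molecular formula from the SMILES: C11H14.
DoU = (2C + 2 + N − H − X)/2 = (2·11 + 2 + 0 − 14 − 0)/2 = 10/2 = 5.
(Structurally: 2 ring(s) + 3 π bond(s) = 5.)

5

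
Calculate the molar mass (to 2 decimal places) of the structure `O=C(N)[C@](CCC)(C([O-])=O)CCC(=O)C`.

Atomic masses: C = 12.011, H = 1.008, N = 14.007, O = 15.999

214.24

Molecular formula: C10H16NO4-.
M = 10×12.011 + 16×1.008 + 1×14.007 + 4×15.999 = 214.24 g/mol.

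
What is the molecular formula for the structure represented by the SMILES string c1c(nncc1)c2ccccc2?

Heavy atoms from the SMILES: 10 C, 2 N.
Implicit hydrogens by atom environment:
  8 × C (aromatic): 1 H each → 8
  2 × C (aromatic): no H
  2 × N (aromatic): no H
  Total hydrogens = 8.
Molecular formula: C10H8N2

C10H8N2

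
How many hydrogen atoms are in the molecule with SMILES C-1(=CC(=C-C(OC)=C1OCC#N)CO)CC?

Hydrogens are implicit in SMILES; fill each atom to its normal valence:
  4 × C (aromatic): no H
  3 × C: 2 H each → 6
  2 × C: 3 H each → 6
  2 × C (aromatic): 1 H each → 2
  2 × O: no H
  1 × C: no H
  1 × N: no H
  1 × O: 1 H
  Total hydrogens = 15.

15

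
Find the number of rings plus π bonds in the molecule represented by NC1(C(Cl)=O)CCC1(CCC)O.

Molecular formula from the SMILES: C8H14ClNO2.
DoU = (2C + 2 + N − H − X)/2 = (2·8 + 2 + 1 − 14 − 1)/2 = 4/2 = 2.
(Structurally: 1 ring(s) + 1 π bond(s) = 2.)

2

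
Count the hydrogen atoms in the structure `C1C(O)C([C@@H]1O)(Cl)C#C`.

7

Hydrogens are implicit in SMILES; fill each atom to its normal valence:
  3 × C: 1 H each → 3
  2 × C: no H
  2 × O: 1 H each → 2
  1 × C: 2 H
  1 × Cl: no H
  Total hydrogens = 7.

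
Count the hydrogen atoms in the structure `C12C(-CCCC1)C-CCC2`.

18

Hydrogens are implicit in SMILES; fill each atom to its normal valence:
  8 × C: 2 H each → 16
  2 × C: 1 H each → 2
  Total hydrogens = 18.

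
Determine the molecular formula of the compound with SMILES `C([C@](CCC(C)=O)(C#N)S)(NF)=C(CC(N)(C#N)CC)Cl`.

Heavy atoms from the SMILES: 13 C, 1 Cl, 1 F, 4 N, 1 O, 1 S.
Implicit hydrogens by atom environment:
  7 × C: no H
  4 × C: 2 H each → 8
  2 × C: 3 H each → 6
  2 × N: no H
  1 × Cl: no H
  1 × F: no H
  1 × N: 2 H
  1 × N: 1 H
  1 × O: no H
  1 × S: 1 H
  Total hydrogens = 18.
Molecular formula: C13H18ClFN4OS

C13H18ClFN4OS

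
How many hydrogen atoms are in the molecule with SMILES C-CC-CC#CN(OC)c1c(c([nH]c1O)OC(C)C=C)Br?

21

Hydrogens are implicit in SMILES; fill each atom to its normal valence:
  4 × C: 2 H each → 8
  4 × C (aromatic): no H
  3 × C: 3 H each → 9
  2 × C: 1 H each → 2
  2 × C: no H
  2 × O: no H
  1 × Br: no H
  1 × N (aromatic): 1 H
  1 × N: no H
  1 × O: 1 H
  Total hydrogens = 21.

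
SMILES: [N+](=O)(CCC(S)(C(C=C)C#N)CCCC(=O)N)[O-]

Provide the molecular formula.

Heavy atoms from the SMILES: 11 C, 3 N, 3 O, 1 S.
Implicit hydrogens by atom environment:
  6 × C: 2 H each → 12
  3 × C: no H
  2 × C: 1 H each → 2
  2 × O: no H
  1 × N: 2 H
  1 × N: no H
  1 × N (charge +1): no H
  1 × O (charge -1): no H
  1 × S: 1 H
  Total hydrogens = 17.
Molecular formula: C11H17N3O3S

C11H17N3O3S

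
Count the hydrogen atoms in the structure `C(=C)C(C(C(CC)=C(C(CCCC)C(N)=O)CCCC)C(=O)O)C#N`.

32

Hydrogens are implicit in SMILES; fill each atom to its normal valence:
  8 × C: 2 H each → 16
  5 × C: no H
  4 × C: 1 H each → 4
  3 × C: 3 H each → 9
  2 × O: no H
  1 × N: 2 H
  1 × N: no H
  1 × O: 1 H
  Total hydrogens = 32.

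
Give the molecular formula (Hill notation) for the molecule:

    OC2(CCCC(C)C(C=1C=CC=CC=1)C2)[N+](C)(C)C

Heavy atoms from the SMILES: 17 C, 1 N, 1 O.
Implicit hydrogens by atom environment:
  5 × C (aromatic): 1 H each → 5
  4 × C: 3 H each → 12
  4 × C: 2 H each → 8
  2 × C: 1 H each → 2
  1 × C: no H
  1 × C (aromatic): no H
  1 × N (charge +1): no H
  1 × O: 1 H
  Total hydrogens = 28.
Net charge +1.
Molecular formula: C17H28NO+

C17H28NO+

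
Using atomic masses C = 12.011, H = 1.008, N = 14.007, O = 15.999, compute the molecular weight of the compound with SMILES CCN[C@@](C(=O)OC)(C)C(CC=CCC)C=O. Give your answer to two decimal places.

241.33

Molecular formula: C13H23NO3.
M = 13×12.011 + 23×1.008 + 1×14.007 + 3×15.999 = 241.33 g/mol.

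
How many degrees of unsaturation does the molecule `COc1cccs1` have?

3

Molecular formula from the SMILES: C5H6OS.
DoU = (2C + 2 + N − H − X)/2 = (2·5 + 2 + 0 − 6 − 0)/2 = 6/2 = 3.
(Structurally: 1 ring(s) + 2 π bond(s) = 3.)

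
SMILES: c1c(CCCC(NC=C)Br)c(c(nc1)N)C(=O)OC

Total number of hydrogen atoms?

Hydrogens are implicit in SMILES; fill each atom to its normal valence:
  4 × C: 2 H each → 8
  3 × C (aromatic): no H
  2 × C (aromatic): 1 H each → 2
  2 × C: 1 H each → 2
  2 × O: no H
  1 × Br: no H
  1 × C: 3 H
  1 × C: no H
  1 × N: 2 H
  1 × N: 1 H
  1 × N (aromatic): no H
  Total hydrogens = 18.

18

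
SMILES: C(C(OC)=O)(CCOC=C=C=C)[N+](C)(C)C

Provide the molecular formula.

C12H20NO3+

Heavy atoms from the SMILES: 12 C, 1 N, 3 O.
Implicit hydrogens by atom environment:
  4 × C: 3 H each → 12
  3 × C: 2 H each → 6
  3 × C: no H
  3 × O: no H
  2 × C: 1 H each → 2
  1 × N (charge +1): no H
  Total hydrogens = 20.
Net charge +1.
Molecular formula: C12H20NO3+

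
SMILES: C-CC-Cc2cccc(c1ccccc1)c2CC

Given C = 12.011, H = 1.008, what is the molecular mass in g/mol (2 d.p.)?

238.37

Molecular formula: C18H22.
M = 18×12.011 + 22×1.008 = 238.37 g/mol.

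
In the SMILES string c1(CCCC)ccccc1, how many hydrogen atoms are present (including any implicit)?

Hydrogens are implicit in SMILES; fill each atom to its normal valence:
  5 × C (aromatic): 1 H each → 5
  3 × C: 2 H each → 6
  1 × C: 3 H
  1 × C (aromatic): no H
  Total hydrogens = 14.

14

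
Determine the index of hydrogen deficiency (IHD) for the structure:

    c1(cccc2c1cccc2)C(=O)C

Molecular formula from the SMILES: C12H10O.
DoU = (2C + 2 + N − H − X)/2 = (2·12 + 2 + 0 − 10 − 0)/2 = 16/2 = 8.
(Structurally: 2 ring(s) + 6 π bond(s) = 8.)

8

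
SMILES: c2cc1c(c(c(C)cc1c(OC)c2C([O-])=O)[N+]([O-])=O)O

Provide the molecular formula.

C13H10NO6-

Heavy atoms from the SMILES: 13 C, 1 N, 6 O.
Implicit hydrogens by atom environment:
  7 × C (aromatic): no H
  3 × C (aromatic): 1 H each → 3
  3 × O: no H
  2 × C: 3 H each → 6
  2 × O (charge -1): no H
  1 × C: no H
  1 × N (charge +1): no H
  1 × O: 1 H
  Total hydrogens = 10.
Net charge -1.
Molecular formula: C13H10NO6-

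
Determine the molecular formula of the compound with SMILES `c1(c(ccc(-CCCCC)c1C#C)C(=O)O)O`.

C14H16O3

Heavy atoms from the SMILES: 14 C, 3 O.
Implicit hydrogens by atom environment:
  4 × C: 2 H each → 8
  4 × C (aromatic): no H
  2 × C (aromatic): 1 H each → 2
  2 × C: no H
  2 × O: 1 H each → 2
  1 × C: 3 H
  1 × C: 1 H
  1 × O: no H
  Total hydrogens = 16.
Molecular formula: C14H16O3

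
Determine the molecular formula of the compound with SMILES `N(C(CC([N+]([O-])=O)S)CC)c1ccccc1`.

Heavy atoms from the SMILES: 11 C, 2 N, 2 O, 1 S.
Implicit hydrogens by atom environment:
  5 × C (aromatic): 1 H each → 5
  2 × C: 2 H each → 4
  2 × C: 1 H each → 2
  1 × C: 3 H
  1 × C (aromatic): no H
  1 × N: 1 H
  1 × N (charge +1): no H
  1 × O: no H
  1 × O (charge -1): no H
  1 × S: 1 H
  Total hydrogens = 16.
Molecular formula: C11H16N2O2S

C11H16N2O2S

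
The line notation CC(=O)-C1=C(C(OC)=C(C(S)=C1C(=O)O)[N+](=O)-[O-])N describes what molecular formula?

C10H10N2O6S

Heavy atoms from the SMILES: 10 C, 2 N, 6 O, 1 S.
Implicit hydrogens by atom environment:
  6 × C (aromatic): no H
  4 × O: no H
  2 × C: 3 H each → 6
  2 × C: no H
  1 × N: 2 H
  1 × N (charge +1): no H
  1 × O: 1 H
  1 × O (charge -1): no H
  1 × S: 1 H
  Total hydrogens = 10.
Molecular formula: C10H10N2O6S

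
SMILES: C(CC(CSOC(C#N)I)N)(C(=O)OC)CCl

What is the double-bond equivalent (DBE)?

3

Molecular formula from the SMILES: C9H14ClIN2O3S.
DoU = (2C + 2 + N − H − X)/2 = (2·9 + 2 + 2 − 14 − 2)/2 = 6/2 = 3.
(Structurally: 0 ring(s) + 3 π bond(s) = 3.)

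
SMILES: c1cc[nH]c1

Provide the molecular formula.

Heavy atoms from the SMILES: 4 C, 1 N.
Implicit hydrogens by atom environment:
  4 × C (aromatic): 1 H each → 4
  1 × N (aromatic): 1 H
  Total hydrogens = 5.
Molecular formula: C4H5N

C4H5N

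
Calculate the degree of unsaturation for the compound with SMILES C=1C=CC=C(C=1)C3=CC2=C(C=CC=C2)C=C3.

Molecular formula from the SMILES: C16H12.
DoU = (2C + 2 + N − H − X)/2 = (2·16 + 2 + 0 − 12 − 0)/2 = 22/2 = 11.
(Structurally: 3 ring(s) + 8 π bond(s) = 11.)

11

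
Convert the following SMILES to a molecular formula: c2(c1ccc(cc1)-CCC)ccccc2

C15H16

Heavy atoms from the SMILES: 15 C.
Implicit hydrogens by atom environment:
  9 × C (aromatic): 1 H each → 9
  3 × C (aromatic): no H
  2 × C: 2 H each → 4
  1 × C: 3 H
  Total hydrogens = 16.
Molecular formula: C15H16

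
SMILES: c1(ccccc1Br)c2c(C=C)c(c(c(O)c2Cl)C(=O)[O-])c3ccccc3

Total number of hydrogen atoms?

Hydrogens are implicit in SMILES; fill each atom to its normal valence:
  9 × C (aromatic): 1 H each → 9
  9 × C (aromatic): no H
  1 × Br: no H
  1 × C: 2 H
  1 × C: 1 H
  1 × C: no H
  1 × Cl: no H
  1 × O: 1 H
  1 × O: no H
  1 × O (charge -1): no H
  Total hydrogens = 13.

13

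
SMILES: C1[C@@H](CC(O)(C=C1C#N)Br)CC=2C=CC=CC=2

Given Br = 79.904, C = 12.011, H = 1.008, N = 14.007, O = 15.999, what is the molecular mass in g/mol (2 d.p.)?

Molecular formula: C14H14BrNO.
M = 1×79.904 + 14×12.011 + 14×1.008 + 1×14.007 + 1×15.999 = 292.18 g/mol.

292.18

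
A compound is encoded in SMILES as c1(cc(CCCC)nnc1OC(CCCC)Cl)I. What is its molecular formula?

C13H20ClIN2O

Heavy atoms from the SMILES: 13 C, 1 Cl, 1 I, 2 N, 1 O.
Implicit hydrogens by atom environment:
  6 × C: 2 H each → 12
  3 × C (aromatic): no H
  2 × C: 3 H each → 6
  2 × N (aromatic): no H
  1 × C (aromatic): 1 H
  1 × C: 1 H
  1 × Cl: no H
  1 × I: no H
  1 × O: no H
  Total hydrogens = 20.
Molecular formula: C13H20ClIN2O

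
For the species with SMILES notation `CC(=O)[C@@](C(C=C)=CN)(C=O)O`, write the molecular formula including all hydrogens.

Heavy atoms from the SMILES: 8 C, 1 N, 3 O.
Implicit hydrogens by atom environment:
  3 × C: 1 H each → 3
  3 × C: no H
  2 × O: no H
  1 × C: 3 H
  1 × C: 2 H
  1 × N: 2 H
  1 × O: 1 H
  Total hydrogens = 11.
Molecular formula: C8H11NO3

C8H11NO3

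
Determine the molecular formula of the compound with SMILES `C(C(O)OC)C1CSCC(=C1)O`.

C8H14O3S

Heavy atoms from the SMILES: 8 C, 3 O, 1 S.
Implicit hydrogens by atom environment:
  3 × C: 2 H each → 6
  3 × C: 1 H each → 3
  2 × O: 1 H each → 2
  1 × C: 3 H
  1 × C: no H
  1 × O: no H
  1 × S: no H
  Total hydrogens = 14.
Molecular formula: C8H14O3S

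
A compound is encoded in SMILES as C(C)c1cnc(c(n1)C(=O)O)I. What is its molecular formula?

C7H7IN2O2

Heavy atoms from the SMILES: 7 C, 1 I, 2 N, 2 O.
Implicit hydrogens by atom environment:
  3 × C (aromatic): no H
  2 × N (aromatic): no H
  1 × C: 3 H
  1 × C: 2 H
  1 × C (aromatic): 1 H
  1 × C: no H
  1 × I: no H
  1 × O: 1 H
  1 × O: no H
  Total hydrogens = 7.
Molecular formula: C7H7IN2O2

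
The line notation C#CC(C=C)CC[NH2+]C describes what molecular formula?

Heavy atoms from the SMILES: 8 C, 1 N.
Implicit hydrogens by atom environment:
  3 × C: 2 H each → 6
  3 × C: 1 H each → 3
  1 × C: 3 H
  1 × C: no H
  1 × N (charge +1): 2 H
  Total hydrogens = 14.
Net charge +1.
Molecular formula: C8H14N+

C8H14N+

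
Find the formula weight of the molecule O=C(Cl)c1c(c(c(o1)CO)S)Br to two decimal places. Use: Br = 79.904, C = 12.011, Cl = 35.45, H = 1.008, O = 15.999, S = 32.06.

271.51

Molecular formula: C6H4BrClO3S.
M = 1×79.904 + 6×12.011 + 1×35.45 + 4×1.008 + 3×15.999 + 1×32.06 = 271.51 g/mol.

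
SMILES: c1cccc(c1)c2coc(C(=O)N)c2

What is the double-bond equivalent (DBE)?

Molecular formula from the SMILES: C11H9NO2.
DoU = (2C + 2 + N − H − X)/2 = (2·11 + 2 + 1 − 9 − 0)/2 = 16/2 = 8.
(Structurally: 2 ring(s) + 6 π bond(s) = 8.)

8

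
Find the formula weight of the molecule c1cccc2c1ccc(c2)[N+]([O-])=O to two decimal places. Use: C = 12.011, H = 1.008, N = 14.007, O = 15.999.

173.17

Molecular formula: C10H7NO2.
M = 10×12.011 + 7×1.008 + 1×14.007 + 2×15.999 = 173.17 g/mol.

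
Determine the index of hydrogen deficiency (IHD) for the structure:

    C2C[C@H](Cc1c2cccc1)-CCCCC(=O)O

6

Molecular formula from the SMILES: C15H20O2.
DoU = (2C + 2 + N − H − X)/2 = (2·15 + 2 + 0 − 20 − 0)/2 = 12/2 = 6.
(Structurally: 2 ring(s) + 4 π bond(s) = 6.)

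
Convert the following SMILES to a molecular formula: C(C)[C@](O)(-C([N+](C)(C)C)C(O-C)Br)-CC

C11H25BrNO2+

Heavy atoms from the SMILES: 1 Br, 11 C, 1 N, 2 O.
Implicit hydrogens by atom environment:
  6 × C: 3 H each → 18
  2 × C: 2 H each → 4
  2 × C: 1 H each → 2
  1 × Br: no H
  1 × C: no H
  1 × N (charge +1): no H
  1 × O: 1 H
  1 × O: no H
  Total hydrogens = 25.
Net charge +1.
Molecular formula: C11H25BrNO2+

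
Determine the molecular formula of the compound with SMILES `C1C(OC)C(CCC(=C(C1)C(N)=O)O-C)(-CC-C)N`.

Heavy atoms from the SMILES: 14 C, 2 N, 3 O.
Implicit hydrogens by atom environment:
  6 × C: 2 H each → 12
  4 × C: no H
  3 × C: 3 H each → 9
  3 × O: no H
  2 × N: 2 H each → 4
  1 × C: 1 H
  Total hydrogens = 26.
Molecular formula: C14H26N2O3

C14H26N2O3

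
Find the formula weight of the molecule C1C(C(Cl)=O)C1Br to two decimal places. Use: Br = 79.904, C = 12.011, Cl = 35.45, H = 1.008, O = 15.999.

Molecular formula: C4H4BrClO.
M = 1×79.904 + 4×12.011 + 1×35.45 + 4×1.008 + 1×15.999 = 183.43 g/mol.

183.43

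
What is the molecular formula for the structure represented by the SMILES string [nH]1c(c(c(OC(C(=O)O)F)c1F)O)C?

C7H7F2NO4

Heavy atoms from the SMILES: 7 C, 2 F, 1 N, 4 O.
Implicit hydrogens by atom environment:
  4 × C (aromatic): no H
  2 × F: no H
  2 × O: 1 H each → 2
  2 × O: no H
  1 × C: 3 H
  1 × C: 1 H
  1 × C: no H
  1 × N (aromatic): 1 H
  Total hydrogens = 7.
Molecular formula: C7H7F2NO4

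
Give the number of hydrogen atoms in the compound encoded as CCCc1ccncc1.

Hydrogens are implicit in SMILES; fill each atom to its normal valence:
  4 × C (aromatic): 1 H each → 4
  2 × C: 2 H each → 4
  1 × C: 3 H
  1 × C (aromatic): no H
  1 × N (aromatic): no H
  Total hydrogens = 11.

11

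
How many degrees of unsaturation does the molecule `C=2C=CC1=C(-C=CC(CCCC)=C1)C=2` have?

7

Molecular formula from the SMILES: C14H16.
DoU = (2C + 2 + N − H − X)/2 = (2·14 + 2 + 0 − 16 − 0)/2 = 14/2 = 7.
(Structurally: 2 ring(s) + 5 π bond(s) = 7.)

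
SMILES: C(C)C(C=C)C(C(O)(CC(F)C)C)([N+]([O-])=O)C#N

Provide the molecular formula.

C12H19FN2O3

Heavy atoms from the SMILES: 12 C, 1 F, 2 N, 3 O.
Implicit hydrogens by atom environment:
  3 × C: 3 H each → 9
  3 × C: 2 H each → 6
  3 × C: 1 H each → 3
  3 × C: no H
  1 × F: no H
  1 × N: no H
  1 × N (charge +1): no H
  1 × O: 1 H
  1 × O: no H
  1 × O (charge -1): no H
  Total hydrogens = 19.
Molecular formula: C12H19FN2O3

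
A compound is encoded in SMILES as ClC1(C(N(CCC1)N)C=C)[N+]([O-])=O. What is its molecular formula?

C7H12ClN3O2

Heavy atoms from the SMILES: 7 C, 1 Cl, 3 N, 2 O.
Implicit hydrogens by atom environment:
  4 × C: 2 H each → 8
  2 × C: 1 H each → 2
  1 × C: no H
  1 × Cl: no H
  1 × N: 2 H
  1 × N: no H
  1 × N (charge +1): no H
  1 × O: no H
  1 × O (charge -1): no H
  Total hydrogens = 12.
Molecular formula: C7H12ClN3O2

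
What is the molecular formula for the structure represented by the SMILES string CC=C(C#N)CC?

C6H9N

Heavy atoms from the SMILES: 6 C, 1 N.
Implicit hydrogens by atom environment:
  2 × C: 3 H each → 6
  2 × C: no H
  1 × C: 2 H
  1 × C: 1 H
  1 × N: no H
  Total hydrogens = 9.
Molecular formula: C6H9N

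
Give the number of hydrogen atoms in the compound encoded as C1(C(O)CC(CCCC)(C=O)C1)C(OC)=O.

Hydrogens are implicit in SMILES; fill each atom to its normal valence:
  5 × C: 2 H each → 10
  3 × C: 1 H each → 3
  3 × O: no H
  2 × C: 3 H each → 6
  2 × C: no H
  1 × O: 1 H
  Total hydrogens = 20.

20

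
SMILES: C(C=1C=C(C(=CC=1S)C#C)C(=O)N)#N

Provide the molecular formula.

C10H6N2OS

Heavy atoms from the SMILES: 10 C, 2 N, 1 O, 1 S.
Implicit hydrogens by atom environment:
  4 × C (aromatic): no H
  3 × C: no H
  2 × C (aromatic): 1 H each → 2
  1 × C: 1 H
  1 × N: 2 H
  1 × N: no H
  1 × O: no H
  1 × S: 1 H
  Total hydrogens = 6.
Molecular formula: C10H6N2OS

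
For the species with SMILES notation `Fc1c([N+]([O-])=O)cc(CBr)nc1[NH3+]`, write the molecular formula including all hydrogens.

Heavy atoms from the SMILES: 1 Br, 6 C, 1 F, 3 N, 2 O.
Implicit hydrogens by atom environment:
  4 × C (aromatic): no H
  1 × Br: no H
  1 × C: 2 H
  1 × C (aromatic): 1 H
  1 × F: no H
  1 × N (charge +1): 3 H
  1 × N (aromatic): no H
  1 × N (charge +1): no H
  1 × O: no H
  1 × O (charge -1): no H
  Total hydrogens = 6.
Net charge +1.
Molecular formula: C6H6BrFN3O2+

C6H6BrFN3O2+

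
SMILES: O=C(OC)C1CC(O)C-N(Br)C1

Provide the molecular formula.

Heavy atoms from the SMILES: 1 Br, 7 C, 1 N, 3 O.
Implicit hydrogens by atom environment:
  3 × C: 2 H each → 6
  2 × C: 1 H each → 2
  2 × O: no H
  1 × Br: no H
  1 × C: 3 H
  1 × C: no H
  1 × N: no H
  1 × O: 1 H
  Total hydrogens = 12.
Molecular formula: C7H12BrNO3

C7H12BrNO3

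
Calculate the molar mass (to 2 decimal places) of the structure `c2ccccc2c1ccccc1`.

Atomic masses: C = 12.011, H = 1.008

154.21

Molecular formula: C12H10.
M = 12×12.011 + 10×1.008 = 154.21 g/mol.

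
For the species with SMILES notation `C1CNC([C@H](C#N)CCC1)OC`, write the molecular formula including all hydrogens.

Heavy atoms from the SMILES: 9 C, 2 N, 1 O.
Implicit hydrogens by atom environment:
  5 × C: 2 H each → 10
  2 × C: 1 H each → 2
  1 × C: 3 H
  1 × C: no H
  1 × N: 1 H
  1 × N: no H
  1 × O: no H
  Total hydrogens = 16.
Molecular formula: C9H16N2O

C9H16N2O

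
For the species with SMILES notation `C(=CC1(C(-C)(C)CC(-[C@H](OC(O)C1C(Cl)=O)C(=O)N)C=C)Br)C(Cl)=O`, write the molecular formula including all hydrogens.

Heavy atoms from the SMILES: 1 Br, 16 C, 2 Cl, 1 N, 5 O.
Implicit hydrogens by atom environment:
  7 × C: 1 H each → 7
  5 × C: no H
  4 × O: no H
  2 × C: 3 H each → 6
  2 × C: 2 H each → 4
  2 × Cl: no H
  1 × Br: no H
  1 × N: 2 H
  1 × O: 1 H
  Total hydrogens = 20.
Molecular formula: C16H20BrCl2NO5

C16H20BrCl2NO5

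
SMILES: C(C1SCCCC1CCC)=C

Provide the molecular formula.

C10H18S

Heavy atoms from the SMILES: 10 C, 1 S.
Implicit hydrogens by atom environment:
  6 × C: 2 H each → 12
  3 × C: 1 H each → 3
  1 × C: 3 H
  1 × S: no H
  Total hydrogens = 18.
Molecular formula: C10H18S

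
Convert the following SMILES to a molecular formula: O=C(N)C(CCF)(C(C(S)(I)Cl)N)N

Heavy atoms from the SMILES: 6 C, 1 Cl, 1 F, 1 I, 3 N, 1 O, 1 S.
Implicit hydrogens by atom environment:
  3 × C: no H
  3 × N: 2 H each → 6
  2 × C: 2 H each → 4
  1 × C: 1 H
  1 × Cl: no H
  1 × F: no H
  1 × I: no H
  1 × O: no H
  1 × S: 1 H
  Total hydrogens = 12.
Molecular formula: C6H12ClFIN3OS

C6H12ClFIN3OS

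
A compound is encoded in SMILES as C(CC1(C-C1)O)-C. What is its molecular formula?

C6H12O

Heavy atoms from the SMILES: 6 C, 1 O.
Implicit hydrogens by atom environment:
  4 × C: 2 H each → 8
  1 × C: 3 H
  1 × C: no H
  1 × O: 1 H
  Total hydrogens = 12.
Molecular formula: C6H12O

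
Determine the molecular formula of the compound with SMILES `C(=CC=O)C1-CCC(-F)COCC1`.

Heavy atoms from the SMILES: 10 C, 1 F, 2 O.
Implicit hydrogens by atom environment:
  5 × C: 2 H each → 10
  5 × C: 1 H each → 5
  2 × O: no H
  1 × F: no H
  Total hydrogens = 15.
Molecular formula: C10H15FO2

C10H15FO2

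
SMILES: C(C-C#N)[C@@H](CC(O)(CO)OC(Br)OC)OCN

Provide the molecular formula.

Heavy atoms from the SMILES: 1 Br, 10 C, 2 N, 5 O.
Implicit hydrogens by atom environment:
  5 × C: 2 H each → 10
  3 × O: no H
  2 × C: 1 H each → 2
  2 × C: no H
  2 × O: 1 H each → 2
  1 × Br: no H
  1 × C: 3 H
  1 × N: 2 H
  1 × N: no H
  Total hydrogens = 19.
Molecular formula: C10H19BrN2O5

C10H19BrN2O5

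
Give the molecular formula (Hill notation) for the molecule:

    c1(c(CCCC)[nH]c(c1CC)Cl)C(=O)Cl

Heavy atoms from the SMILES: 11 C, 2 Cl, 1 N, 1 O.
Implicit hydrogens by atom environment:
  4 × C: 2 H each → 8
  4 × C (aromatic): no H
  2 × C: 3 H each → 6
  2 × Cl: no H
  1 × C: no H
  1 × N (aromatic): 1 H
  1 × O: no H
  Total hydrogens = 15.
Molecular formula: C11H15Cl2NO

C11H15Cl2NO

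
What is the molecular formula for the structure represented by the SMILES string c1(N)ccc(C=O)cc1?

Heavy atoms from the SMILES: 7 C, 1 N, 1 O.
Implicit hydrogens by atom environment:
  4 × C (aromatic): 1 H each → 4
  2 × C (aromatic): no H
  1 × C: 1 H
  1 × N: 2 H
  1 × O: no H
  Total hydrogens = 7.
Molecular formula: C7H7NO

C7H7NO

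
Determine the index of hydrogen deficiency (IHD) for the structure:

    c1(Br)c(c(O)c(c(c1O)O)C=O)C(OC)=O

6

Molecular formula from the SMILES: C9H7BrO6.
DoU = (2C + 2 + N − H − X)/2 = (2·9 + 2 + 0 − 7 − 1)/2 = 12/2 = 6.
(Structurally: 1 ring(s) + 5 π bond(s) = 6.)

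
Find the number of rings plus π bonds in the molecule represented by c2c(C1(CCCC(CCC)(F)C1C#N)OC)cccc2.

Molecular formula from the SMILES: C17H22FNO.
DoU = (2C + 2 + N − H − X)/2 = (2·17 + 2 + 1 − 22 − 1)/2 = 14/2 = 7.
(Structurally: 2 ring(s) + 5 π bond(s) = 7.)

7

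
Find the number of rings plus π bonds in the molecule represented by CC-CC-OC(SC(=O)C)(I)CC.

Molecular formula from the SMILES: C9H17IO2S.
DoU = (2C + 2 + N − H − X)/2 = (2·9 + 2 + 0 − 17 − 1)/2 = 2/2 = 1.
(Structurally: 0 ring(s) + 1 π bond(s) = 1.)

1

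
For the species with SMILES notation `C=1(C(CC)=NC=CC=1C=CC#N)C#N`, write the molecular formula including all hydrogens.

Heavy atoms from the SMILES: 11 C, 3 N.
Implicit hydrogens by atom environment:
  3 × C (aromatic): no H
  2 × C (aromatic): 1 H each → 2
  2 × C: 1 H each → 2
  2 × C: no H
  2 × N: no H
  1 × C: 3 H
  1 × C: 2 H
  1 × N (aromatic): no H
  Total hydrogens = 9.
Molecular formula: C11H9N3

C11H9N3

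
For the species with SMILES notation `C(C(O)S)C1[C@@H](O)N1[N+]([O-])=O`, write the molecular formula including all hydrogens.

C4H8N2O4S

Heavy atoms from the SMILES: 4 C, 2 N, 4 O, 1 S.
Implicit hydrogens by atom environment:
  3 × C: 1 H each → 3
  2 × O: 1 H each → 2
  1 × C: 2 H
  1 × N: no H
  1 × N (charge +1): no H
  1 × O: no H
  1 × O (charge -1): no H
  1 × S: 1 H
  Total hydrogens = 8.
Molecular formula: C4H8N2O4S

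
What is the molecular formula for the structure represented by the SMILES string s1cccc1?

C4H4S

Heavy atoms from the SMILES: 4 C, 1 S.
Implicit hydrogens by atom environment:
  4 × C (aromatic): 1 H each → 4
  1 × S (aromatic): no H
  Total hydrogens = 4.
Molecular formula: C4H4S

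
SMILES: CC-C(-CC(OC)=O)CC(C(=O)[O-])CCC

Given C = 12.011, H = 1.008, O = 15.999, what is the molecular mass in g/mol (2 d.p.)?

Molecular formula: C12H21O4-.
M = 12×12.011 + 21×1.008 + 4×15.999 = 229.30 g/mol.

229.30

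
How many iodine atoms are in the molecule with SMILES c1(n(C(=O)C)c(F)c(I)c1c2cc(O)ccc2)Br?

The symbol for iodine appears 1 time in the SMILES.

1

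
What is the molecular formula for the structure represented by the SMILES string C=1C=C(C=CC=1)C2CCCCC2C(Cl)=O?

C13H15ClO

Heavy atoms from the SMILES: 13 C, 1 Cl, 1 O.
Implicit hydrogens by atom environment:
  5 × C (aromatic): 1 H each → 5
  4 × C: 2 H each → 8
  2 × C: 1 H each → 2
  1 × C: no H
  1 × C (aromatic): no H
  1 × Cl: no H
  1 × O: no H
  Total hydrogens = 15.
Molecular formula: C13H15ClO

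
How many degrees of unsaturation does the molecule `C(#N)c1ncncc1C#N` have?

Molecular formula from the SMILES: C6H2N4.
DoU = (2C + 2 + N − H − X)/2 = (2·6 + 2 + 4 − 2 − 0)/2 = 16/2 = 8.
(Structurally: 1 ring(s) + 7 π bond(s) = 8.)

8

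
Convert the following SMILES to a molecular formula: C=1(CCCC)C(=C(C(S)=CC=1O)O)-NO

C10H15NO3S

Heavy atoms from the SMILES: 10 C, 1 N, 3 O, 1 S.
Implicit hydrogens by atom environment:
  5 × C (aromatic): no H
  3 × C: 2 H each → 6
  3 × O: 1 H each → 3
  1 × C: 3 H
  1 × C (aromatic): 1 H
  1 × N: 1 H
  1 × S: 1 H
  Total hydrogens = 15.
Molecular formula: C10H15NO3S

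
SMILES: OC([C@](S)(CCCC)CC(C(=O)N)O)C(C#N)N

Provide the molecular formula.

C11H21N3O3S

Heavy atoms from the SMILES: 11 C, 3 N, 3 O, 1 S.
Implicit hydrogens by atom environment:
  4 × C: 2 H each → 8
  3 × C: 1 H each → 3
  3 × C: no H
  2 × N: 2 H each → 4
  2 × O: 1 H each → 2
  1 × C: 3 H
  1 × N: no H
  1 × O: no H
  1 × S: 1 H
  Total hydrogens = 21.
Molecular formula: C11H21N3O3S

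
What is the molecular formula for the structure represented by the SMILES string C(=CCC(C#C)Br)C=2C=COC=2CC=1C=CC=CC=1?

Heavy atoms from the SMILES: 1 Br, 17 C, 1 O.
Implicit hydrogens by atom environment:
  7 × C (aromatic): 1 H each → 7
  4 × C: 1 H each → 4
  3 × C (aromatic): no H
  2 × C: 2 H each → 4
  1 × Br: no H
  1 × C: no H
  1 × O (aromatic): no H
  Total hydrogens = 15.
Molecular formula: C17H15BrO

C17H15BrO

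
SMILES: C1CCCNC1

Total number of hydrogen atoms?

Hydrogens are implicit in SMILES; fill each atom to its normal valence:
  5 × C: 2 H each → 10
  1 × N: 1 H
  Total hydrogens = 11.

11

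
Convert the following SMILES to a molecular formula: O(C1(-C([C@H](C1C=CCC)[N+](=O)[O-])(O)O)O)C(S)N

Heavy atoms from the SMILES: 9 C, 2 N, 6 O, 1 S.
Implicit hydrogens by atom environment:
  5 × C: 1 H each → 5
  3 × O: 1 H each → 3
  2 × C: no H
  2 × O: no H
  1 × C: 3 H
  1 × C: 2 H
  1 × N: 2 H
  1 × N (charge +1): no H
  1 × O (charge -1): no H
  1 × S: 1 H
  Total hydrogens = 16.
Molecular formula: C9H16N2O6S

C9H16N2O6S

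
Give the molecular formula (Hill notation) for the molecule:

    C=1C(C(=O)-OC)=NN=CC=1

Heavy atoms from the SMILES: 6 C, 2 N, 2 O.
Implicit hydrogens by atom environment:
  3 × C (aromatic): 1 H each → 3
  2 × N (aromatic): no H
  2 × O: no H
  1 × C: 3 H
  1 × C (aromatic): no H
  1 × C: no H
  Total hydrogens = 6.
Molecular formula: C6H6N2O2

C6H6N2O2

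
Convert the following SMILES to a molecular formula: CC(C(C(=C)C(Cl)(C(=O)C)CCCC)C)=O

Heavy atoms from the SMILES: 13 C, 1 Cl, 2 O.
Implicit hydrogens by atom environment:
  4 × C: 3 H each → 12
  4 × C: 2 H each → 8
  4 × C: no H
  2 × O: no H
  1 × C: 1 H
  1 × Cl: no H
  Total hydrogens = 21.
Molecular formula: C13H21ClO2

C13H21ClO2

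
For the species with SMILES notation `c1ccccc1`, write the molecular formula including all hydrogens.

C6H6

Heavy atoms from the SMILES: 6 C.
Implicit hydrogens by atom environment:
  6 × C (aromatic): 1 H each → 6
  Total hydrogens = 6.
Molecular formula: C6H6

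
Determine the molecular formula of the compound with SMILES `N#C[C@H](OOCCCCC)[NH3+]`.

Heavy atoms from the SMILES: 7 C, 2 N, 2 O.
Implicit hydrogens by atom environment:
  4 × C: 2 H each → 8
  2 × O: no H
  1 × C: 3 H
  1 × C: 1 H
  1 × C: no H
  1 × N (charge +1): 3 H
  1 × N: no H
  Total hydrogens = 15.
Net charge +1.
Molecular formula: C7H15N2O2+

C7H15N2O2+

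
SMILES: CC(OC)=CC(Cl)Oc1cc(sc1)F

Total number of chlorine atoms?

The symbol for chlorine appears 1 time in the SMILES.

1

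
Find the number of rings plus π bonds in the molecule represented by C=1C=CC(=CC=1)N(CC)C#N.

6

Molecular formula from the SMILES: C9H10N2.
DoU = (2C + 2 + N − H − X)/2 = (2·9 + 2 + 2 − 10 − 0)/2 = 12/2 = 6.
(Structurally: 1 ring(s) + 5 π bond(s) = 6.)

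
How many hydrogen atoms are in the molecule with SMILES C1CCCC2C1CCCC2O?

Hydrogens are implicit in SMILES; fill each atom to its normal valence:
  7 × C: 2 H each → 14
  3 × C: 1 H each → 3
  1 × O: 1 H
  Total hydrogens = 18.

18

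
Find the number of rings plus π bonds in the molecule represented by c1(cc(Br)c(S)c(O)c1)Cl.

4

Molecular formula from the SMILES: C6H4BrClOS.
DoU = (2C + 2 + N − H − X)/2 = (2·6 + 2 + 0 − 4 − 2)/2 = 8/2 = 4.
(Structurally: 1 ring(s) + 3 π bond(s) = 4.)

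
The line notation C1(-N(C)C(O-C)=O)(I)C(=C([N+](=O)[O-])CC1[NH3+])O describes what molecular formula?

Heavy atoms from the SMILES: 8 C, 1 I, 3 N, 5 O.
Implicit hydrogens by atom environment:
  4 × C: no H
  3 × O: no H
  2 × C: 3 H each → 6
  1 × C: 2 H
  1 × C: 1 H
  1 × I: no H
  1 × N (charge +1): 3 H
  1 × N: no H
  1 × N (charge +1): no H
  1 × O: 1 H
  1 × O (charge -1): no H
  Total hydrogens = 13.
Net charge +1.
Molecular formula: C8H13IN3O5+

C8H13IN3O5+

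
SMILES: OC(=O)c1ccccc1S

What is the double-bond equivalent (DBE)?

Molecular formula from the SMILES: C7H6O2S.
DoU = (2C + 2 + N − H − X)/2 = (2·7 + 2 + 0 − 6 − 0)/2 = 10/2 = 5.
(Structurally: 1 ring(s) + 4 π bond(s) = 5.)

5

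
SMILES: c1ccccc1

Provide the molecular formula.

C6H6

Heavy atoms from the SMILES: 6 C.
Implicit hydrogens by atom environment:
  6 × C (aromatic): 1 H each → 6
  Total hydrogens = 6.
Molecular formula: C6H6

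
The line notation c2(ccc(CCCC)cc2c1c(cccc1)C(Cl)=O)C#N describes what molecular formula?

Heavy atoms from the SMILES: 18 C, 1 Cl, 1 N, 1 O.
Implicit hydrogens by atom environment:
  7 × C (aromatic): 1 H each → 7
  5 × C (aromatic): no H
  3 × C: 2 H each → 6
  2 × C: no H
  1 × C: 3 H
  1 × Cl: no H
  1 × N: no H
  1 × O: no H
  Total hydrogens = 16.
Molecular formula: C18H16ClNO

C18H16ClNO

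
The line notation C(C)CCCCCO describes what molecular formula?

Heavy atoms from the SMILES: 7 C, 1 O.
Implicit hydrogens by atom environment:
  6 × C: 2 H each → 12
  1 × C: 3 H
  1 × O: 1 H
  Total hydrogens = 16.
Molecular formula: C7H16O

C7H16O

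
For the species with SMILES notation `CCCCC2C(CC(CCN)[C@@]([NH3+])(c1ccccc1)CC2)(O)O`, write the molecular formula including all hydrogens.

Heavy atoms from the SMILES: 19 C, 2 N, 2 O.
Implicit hydrogens by atom environment:
  8 × C: 2 H each → 16
  5 × C (aromatic): 1 H each → 5
  2 × C: 1 H each → 2
  2 × C: no H
  2 × O: 1 H each → 2
  1 × C: 3 H
  1 × C (aromatic): no H
  1 × N (charge +1): 3 H
  1 × N: 2 H
  Total hydrogens = 33.
Net charge +1.
Molecular formula: C19H33N2O2+

C19H33N2O2+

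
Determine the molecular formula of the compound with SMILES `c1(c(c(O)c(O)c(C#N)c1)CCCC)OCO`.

C12H15NO4

Heavy atoms from the SMILES: 12 C, 1 N, 4 O.
Implicit hydrogens by atom environment:
  5 × C (aromatic): no H
  4 × C: 2 H each → 8
  3 × O: 1 H each → 3
  1 × C: 3 H
  1 × C (aromatic): 1 H
  1 × C: no H
  1 × N: no H
  1 × O: no H
  Total hydrogens = 15.
Molecular formula: C12H15NO4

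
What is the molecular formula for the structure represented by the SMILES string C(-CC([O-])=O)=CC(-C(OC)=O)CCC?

C10H15O4-

Heavy atoms from the SMILES: 10 C, 4 O.
Implicit hydrogens by atom environment:
  3 × C: 2 H each → 6
  3 × C: 1 H each → 3
  3 × O: no H
  2 × C: 3 H each → 6
  2 × C: no H
  1 × O (charge -1): no H
  Total hydrogens = 15.
Net charge -1.
Molecular formula: C10H15O4-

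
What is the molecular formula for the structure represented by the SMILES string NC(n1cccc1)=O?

C5H6N2O

Heavy atoms from the SMILES: 5 C, 2 N, 1 O.
Implicit hydrogens by atom environment:
  4 × C (aromatic): 1 H each → 4
  1 × C: no H
  1 × N: 2 H
  1 × N (aromatic): no H
  1 × O: no H
  Total hydrogens = 6.
Molecular formula: C5H6N2O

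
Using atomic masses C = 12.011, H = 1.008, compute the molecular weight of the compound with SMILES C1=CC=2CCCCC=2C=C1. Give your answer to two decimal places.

132.21

Molecular formula: C10H12.
M = 10×12.011 + 12×1.008 = 132.21 g/mol.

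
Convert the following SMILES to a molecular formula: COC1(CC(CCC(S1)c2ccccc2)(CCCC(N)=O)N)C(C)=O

Heavy atoms from the SMILES: 19 C, 2 N, 3 O, 1 S.
Implicit hydrogens by atom environment:
  6 × C: 2 H each → 12
  5 × C (aromatic): 1 H each → 5
  4 × C: no H
  3 × O: no H
  2 × C: 3 H each → 6
  2 × N: 2 H each → 4
  1 × C: 1 H
  1 × C (aromatic): no H
  1 × S: no H
  Total hydrogens = 28.
Molecular formula: C19H28N2O3S

C19H28N2O3S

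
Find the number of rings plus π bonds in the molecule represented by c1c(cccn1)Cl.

Molecular formula from the SMILES: C5H4ClN.
DoU = (2C + 2 + N − H − X)/2 = (2·5 + 2 + 1 − 4 − 1)/2 = 8/2 = 4.
(Structurally: 1 ring(s) + 3 π bond(s) = 4.)

4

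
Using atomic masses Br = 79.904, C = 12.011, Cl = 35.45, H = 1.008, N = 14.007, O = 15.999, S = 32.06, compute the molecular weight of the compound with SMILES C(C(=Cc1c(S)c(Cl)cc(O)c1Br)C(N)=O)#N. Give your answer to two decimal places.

Molecular formula: C10H6BrClN2O2S.
M = 1×79.904 + 10×12.011 + 1×35.45 + 6×1.008 + 2×14.007 + 2×15.999 + 1×32.06 = 333.58 g/mol.

333.58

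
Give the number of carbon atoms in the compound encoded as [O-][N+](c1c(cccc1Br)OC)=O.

7

The symbol for carbon appears 7 times in the SMILES. Lowercase c denotes aromatic carbon and counts toward C.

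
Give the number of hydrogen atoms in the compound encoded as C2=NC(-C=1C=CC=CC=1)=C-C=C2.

Hydrogens are implicit in SMILES; fill each atom to its normal valence:
  9 × C (aromatic): 1 H each → 9
  2 × C (aromatic): no H
  1 × N (aromatic): no H
  Total hydrogens = 9.

9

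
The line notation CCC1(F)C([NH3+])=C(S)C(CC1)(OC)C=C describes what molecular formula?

C11H19FNOS+

Heavy atoms from the SMILES: 11 C, 1 F, 1 N, 1 O, 1 S.
Implicit hydrogens by atom environment:
  4 × C: 2 H each → 8
  4 × C: no H
  2 × C: 3 H each → 6
  1 × C: 1 H
  1 × F: no H
  1 × N (charge +1): 3 H
  1 × O: no H
  1 × S: 1 H
  Total hydrogens = 19.
Net charge +1.
Molecular formula: C11H19FNOS+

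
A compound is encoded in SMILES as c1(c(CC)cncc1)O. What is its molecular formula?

Heavy atoms from the SMILES: 7 C, 1 N, 1 O.
Implicit hydrogens by atom environment:
  3 × C (aromatic): 1 H each → 3
  2 × C (aromatic): no H
  1 × C: 3 H
  1 × C: 2 H
  1 × N (aromatic): no H
  1 × O: 1 H
  Total hydrogens = 9.
Molecular formula: C7H9NO

C7H9NO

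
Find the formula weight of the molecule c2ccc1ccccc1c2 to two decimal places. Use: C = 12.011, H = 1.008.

128.17

Molecular formula: C10H8.
M = 10×12.011 + 8×1.008 = 128.17 g/mol.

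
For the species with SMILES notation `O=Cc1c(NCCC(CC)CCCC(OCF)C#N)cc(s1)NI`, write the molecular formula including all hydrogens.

Heavy atoms from the SMILES: 16 C, 1 F, 1 I, 3 N, 2 O, 1 S.
Implicit hydrogens by atom environment:
  7 × C: 2 H each → 14
  3 × C: 1 H each → 3
  3 × C (aromatic): no H
  2 × N: 1 H each → 2
  2 × O: no H
  1 × C: 3 H
  1 × C (aromatic): 1 H
  1 × C: no H
  1 × F: no H
  1 × I: no H
  1 × N: no H
  1 × S (aromatic): no H
  Total hydrogens = 23.
Molecular formula: C16H23FIN3O2S

C16H23FIN3O2S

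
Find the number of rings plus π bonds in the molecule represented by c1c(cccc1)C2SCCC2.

Molecular formula from the SMILES: C10H12S.
DoU = (2C + 2 + N − H − X)/2 = (2·10 + 2 + 0 − 12 − 0)/2 = 10/2 = 5.
(Structurally: 2 ring(s) + 3 π bond(s) = 5.)

5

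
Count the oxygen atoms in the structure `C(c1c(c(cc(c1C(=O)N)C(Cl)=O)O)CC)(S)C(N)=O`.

The symbol for oxygen appears 4 times in the SMILES.

4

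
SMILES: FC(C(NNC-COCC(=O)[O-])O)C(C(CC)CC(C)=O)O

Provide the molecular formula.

Heavy atoms from the SMILES: 13 C, 1 F, 2 N, 6 O.
Implicit hydrogens by atom environment:
  5 × C: 2 H each → 10
  4 × C: 1 H each → 4
  3 × O: no H
  2 × C: 3 H each → 6
  2 × C: no H
  2 × N: 1 H each → 2
  2 × O: 1 H each → 2
  1 × F: no H
  1 × O (charge -1): no H
  Total hydrogens = 24.
Net charge -1.
Molecular formula: C13H24FN2O6-

C13H24FN2O6-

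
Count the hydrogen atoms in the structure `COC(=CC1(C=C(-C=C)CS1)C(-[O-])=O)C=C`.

13

Hydrogens are implicit in SMILES; fill each atom to its normal valence:
  4 × C: 1 H each → 4
  4 × C: no H
  3 × C: 2 H each → 6
  2 × O: no H
  1 × C: 3 H
  1 × O (charge -1): no H
  1 × S: no H
  Total hydrogens = 13.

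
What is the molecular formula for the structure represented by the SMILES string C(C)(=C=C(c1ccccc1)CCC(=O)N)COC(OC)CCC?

C19H27NO3

Heavy atoms from the SMILES: 19 C, 1 N, 3 O.
Implicit hydrogens by atom environment:
  5 × C: 2 H each → 10
  5 × C (aromatic): 1 H each → 5
  4 × C: no H
  3 × C: 3 H each → 9
  3 × O: no H
  1 × C: 1 H
  1 × C (aromatic): no H
  1 × N: 2 H
  Total hydrogens = 27.
Molecular formula: C19H27NO3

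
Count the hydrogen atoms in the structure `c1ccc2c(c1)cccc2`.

8

Hydrogens are implicit in SMILES; fill each atom to its normal valence:
  8 × C (aromatic): 1 H each → 8
  2 × C (aromatic): no H
  Total hydrogens = 8.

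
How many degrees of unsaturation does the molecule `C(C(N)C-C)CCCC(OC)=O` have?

1

Molecular formula from the SMILES: C9H19NO2.
DoU = (2C + 2 + N − H − X)/2 = (2·9 + 2 + 1 − 19 − 0)/2 = 2/2 = 1.
(Structurally: 0 ring(s) + 1 π bond(s) = 1.)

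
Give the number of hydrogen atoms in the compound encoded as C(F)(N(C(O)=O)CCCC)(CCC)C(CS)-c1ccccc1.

Hydrogens are implicit in SMILES; fill each atom to its normal valence:
  6 × C: 2 H each → 12
  5 × C (aromatic): 1 H each → 5
  2 × C: 3 H each → 6
  2 × C: no H
  1 × C: 1 H
  1 × C (aromatic): no H
  1 × F: no H
  1 × N: no H
  1 × O: 1 H
  1 × O: no H
  1 × S: 1 H
  Total hydrogens = 26.

26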